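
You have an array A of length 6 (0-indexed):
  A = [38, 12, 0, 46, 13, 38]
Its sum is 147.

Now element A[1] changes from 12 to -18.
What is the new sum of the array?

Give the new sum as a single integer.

Answer: 117

Derivation:
Old value at index 1: 12
New value at index 1: -18
Delta = -18 - 12 = -30
New sum = old_sum + delta = 147 + (-30) = 117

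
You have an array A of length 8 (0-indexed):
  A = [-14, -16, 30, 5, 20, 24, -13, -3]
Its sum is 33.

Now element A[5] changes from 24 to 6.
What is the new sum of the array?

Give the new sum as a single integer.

Answer: 15

Derivation:
Old value at index 5: 24
New value at index 5: 6
Delta = 6 - 24 = -18
New sum = old_sum + delta = 33 + (-18) = 15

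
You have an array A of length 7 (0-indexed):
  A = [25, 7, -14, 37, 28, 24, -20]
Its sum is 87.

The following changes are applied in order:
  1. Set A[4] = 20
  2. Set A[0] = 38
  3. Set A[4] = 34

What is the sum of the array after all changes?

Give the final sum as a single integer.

Initial sum: 87
Change 1: A[4] 28 -> 20, delta = -8, sum = 79
Change 2: A[0] 25 -> 38, delta = 13, sum = 92
Change 3: A[4] 20 -> 34, delta = 14, sum = 106

Answer: 106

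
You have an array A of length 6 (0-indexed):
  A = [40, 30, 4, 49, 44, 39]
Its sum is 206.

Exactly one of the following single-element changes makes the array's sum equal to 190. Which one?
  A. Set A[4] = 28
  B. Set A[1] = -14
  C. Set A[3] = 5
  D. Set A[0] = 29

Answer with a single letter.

Option A: A[4] 44->28, delta=-16, new_sum=206+(-16)=190 <-- matches target
Option B: A[1] 30->-14, delta=-44, new_sum=206+(-44)=162
Option C: A[3] 49->5, delta=-44, new_sum=206+(-44)=162
Option D: A[0] 40->29, delta=-11, new_sum=206+(-11)=195

Answer: A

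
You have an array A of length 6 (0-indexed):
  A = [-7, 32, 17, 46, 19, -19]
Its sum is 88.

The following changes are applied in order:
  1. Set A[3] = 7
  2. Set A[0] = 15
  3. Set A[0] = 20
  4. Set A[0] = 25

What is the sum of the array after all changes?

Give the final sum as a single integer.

Answer: 81

Derivation:
Initial sum: 88
Change 1: A[3] 46 -> 7, delta = -39, sum = 49
Change 2: A[0] -7 -> 15, delta = 22, sum = 71
Change 3: A[0] 15 -> 20, delta = 5, sum = 76
Change 4: A[0] 20 -> 25, delta = 5, sum = 81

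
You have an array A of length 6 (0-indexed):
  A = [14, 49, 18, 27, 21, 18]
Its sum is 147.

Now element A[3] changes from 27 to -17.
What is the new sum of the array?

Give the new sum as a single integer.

Old value at index 3: 27
New value at index 3: -17
Delta = -17 - 27 = -44
New sum = old_sum + delta = 147 + (-44) = 103

Answer: 103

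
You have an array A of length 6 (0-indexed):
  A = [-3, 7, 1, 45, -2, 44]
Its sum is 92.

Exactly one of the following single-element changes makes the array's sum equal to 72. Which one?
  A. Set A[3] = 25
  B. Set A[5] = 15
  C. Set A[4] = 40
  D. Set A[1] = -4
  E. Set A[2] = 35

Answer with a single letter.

Answer: A

Derivation:
Option A: A[3] 45->25, delta=-20, new_sum=92+(-20)=72 <-- matches target
Option B: A[5] 44->15, delta=-29, new_sum=92+(-29)=63
Option C: A[4] -2->40, delta=42, new_sum=92+(42)=134
Option D: A[1] 7->-4, delta=-11, new_sum=92+(-11)=81
Option E: A[2] 1->35, delta=34, new_sum=92+(34)=126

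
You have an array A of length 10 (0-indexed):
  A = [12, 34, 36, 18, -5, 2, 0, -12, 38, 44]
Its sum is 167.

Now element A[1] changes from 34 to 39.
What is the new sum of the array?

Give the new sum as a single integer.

Old value at index 1: 34
New value at index 1: 39
Delta = 39 - 34 = 5
New sum = old_sum + delta = 167 + (5) = 172

Answer: 172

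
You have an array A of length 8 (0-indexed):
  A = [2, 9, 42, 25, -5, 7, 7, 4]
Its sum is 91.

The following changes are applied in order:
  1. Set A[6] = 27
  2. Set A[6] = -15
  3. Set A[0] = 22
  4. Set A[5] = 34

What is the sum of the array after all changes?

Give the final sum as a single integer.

Initial sum: 91
Change 1: A[6] 7 -> 27, delta = 20, sum = 111
Change 2: A[6] 27 -> -15, delta = -42, sum = 69
Change 3: A[0] 2 -> 22, delta = 20, sum = 89
Change 4: A[5] 7 -> 34, delta = 27, sum = 116

Answer: 116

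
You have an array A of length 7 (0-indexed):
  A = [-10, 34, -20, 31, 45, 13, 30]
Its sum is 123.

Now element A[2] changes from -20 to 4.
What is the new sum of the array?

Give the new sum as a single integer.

Answer: 147

Derivation:
Old value at index 2: -20
New value at index 2: 4
Delta = 4 - -20 = 24
New sum = old_sum + delta = 123 + (24) = 147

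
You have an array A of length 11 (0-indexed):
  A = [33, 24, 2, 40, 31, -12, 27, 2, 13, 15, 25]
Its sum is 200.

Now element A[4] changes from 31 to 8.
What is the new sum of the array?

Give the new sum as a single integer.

Old value at index 4: 31
New value at index 4: 8
Delta = 8 - 31 = -23
New sum = old_sum + delta = 200 + (-23) = 177

Answer: 177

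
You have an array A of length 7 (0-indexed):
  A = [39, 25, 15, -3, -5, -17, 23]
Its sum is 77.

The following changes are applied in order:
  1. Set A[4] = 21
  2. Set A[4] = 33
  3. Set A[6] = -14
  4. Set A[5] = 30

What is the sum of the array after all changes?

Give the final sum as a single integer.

Initial sum: 77
Change 1: A[4] -5 -> 21, delta = 26, sum = 103
Change 2: A[4] 21 -> 33, delta = 12, sum = 115
Change 3: A[6] 23 -> -14, delta = -37, sum = 78
Change 4: A[5] -17 -> 30, delta = 47, sum = 125

Answer: 125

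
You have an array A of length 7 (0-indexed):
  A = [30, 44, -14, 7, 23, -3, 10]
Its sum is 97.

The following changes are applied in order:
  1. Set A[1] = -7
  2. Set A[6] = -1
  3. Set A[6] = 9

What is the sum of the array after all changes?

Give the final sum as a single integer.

Answer: 45

Derivation:
Initial sum: 97
Change 1: A[1] 44 -> -7, delta = -51, sum = 46
Change 2: A[6] 10 -> -1, delta = -11, sum = 35
Change 3: A[6] -1 -> 9, delta = 10, sum = 45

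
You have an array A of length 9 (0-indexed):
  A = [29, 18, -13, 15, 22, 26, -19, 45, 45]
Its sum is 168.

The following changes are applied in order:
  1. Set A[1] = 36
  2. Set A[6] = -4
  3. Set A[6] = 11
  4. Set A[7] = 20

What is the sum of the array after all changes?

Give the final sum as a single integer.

Initial sum: 168
Change 1: A[1] 18 -> 36, delta = 18, sum = 186
Change 2: A[6] -19 -> -4, delta = 15, sum = 201
Change 3: A[6] -4 -> 11, delta = 15, sum = 216
Change 4: A[7] 45 -> 20, delta = -25, sum = 191

Answer: 191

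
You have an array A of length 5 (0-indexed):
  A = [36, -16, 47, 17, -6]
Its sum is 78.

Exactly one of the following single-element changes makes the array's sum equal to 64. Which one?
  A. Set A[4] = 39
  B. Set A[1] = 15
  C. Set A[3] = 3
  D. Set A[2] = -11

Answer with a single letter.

Option A: A[4] -6->39, delta=45, new_sum=78+(45)=123
Option B: A[1] -16->15, delta=31, new_sum=78+(31)=109
Option C: A[3] 17->3, delta=-14, new_sum=78+(-14)=64 <-- matches target
Option D: A[2] 47->-11, delta=-58, new_sum=78+(-58)=20

Answer: C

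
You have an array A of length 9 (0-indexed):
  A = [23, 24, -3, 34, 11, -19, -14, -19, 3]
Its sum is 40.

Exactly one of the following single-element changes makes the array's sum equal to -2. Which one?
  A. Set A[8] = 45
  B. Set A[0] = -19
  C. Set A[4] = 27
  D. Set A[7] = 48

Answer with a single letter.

Answer: B

Derivation:
Option A: A[8] 3->45, delta=42, new_sum=40+(42)=82
Option B: A[0] 23->-19, delta=-42, new_sum=40+(-42)=-2 <-- matches target
Option C: A[4] 11->27, delta=16, new_sum=40+(16)=56
Option D: A[7] -19->48, delta=67, new_sum=40+(67)=107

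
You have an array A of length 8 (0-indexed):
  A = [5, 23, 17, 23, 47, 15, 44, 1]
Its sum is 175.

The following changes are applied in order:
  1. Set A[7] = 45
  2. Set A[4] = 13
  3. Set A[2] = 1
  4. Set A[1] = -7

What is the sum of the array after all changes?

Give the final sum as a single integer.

Answer: 139

Derivation:
Initial sum: 175
Change 1: A[7] 1 -> 45, delta = 44, sum = 219
Change 2: A[4] 47 -> 13, delta = -34, sum = 185
Change 3: A[2] 17 -> 1, delta = -16, sum = 169
Change 4: A[1] 23 -> -7, delta = -30, sum = 139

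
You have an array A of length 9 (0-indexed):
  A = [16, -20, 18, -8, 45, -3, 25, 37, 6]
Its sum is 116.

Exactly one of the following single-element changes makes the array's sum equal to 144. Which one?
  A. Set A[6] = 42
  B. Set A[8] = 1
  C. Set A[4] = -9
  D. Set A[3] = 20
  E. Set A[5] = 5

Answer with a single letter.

Option A: A[6] 25->42, delta=17, new_sum=116+(17)=133
Option B: A[8] 6->1, delta=-5, new_sum=116+(-5)=111
Option C: A[4] 45->-9, delta=-54, new_sum=116+(-54)=62
Option D: A[3] -8->20, delta=28, new_sum=116+(28)=144 <-- matches target
Option E: A[5] -3->5, delta=8, new_sum=116+(8)=124

Answer: D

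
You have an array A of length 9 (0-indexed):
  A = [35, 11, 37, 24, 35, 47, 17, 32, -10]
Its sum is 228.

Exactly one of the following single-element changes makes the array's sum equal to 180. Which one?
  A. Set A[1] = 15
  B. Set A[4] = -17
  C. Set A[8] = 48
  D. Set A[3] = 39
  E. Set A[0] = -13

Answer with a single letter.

Answer: E

Derivation:
Option A: A[1] 11->15, delta=4, new_sum=228+(4)=232
Option B: A[4] 35->-17, delta=-52, new_sum=228+(-52)=176
Option C: A[8] -10->48, delta=58, new_sum=228+(58)=286
Option D: A[3] 24->39, delta=15, new_sum=228+(15)=243
Option E: A[0] 35->-13, delta=-48, new_sum=228+(-48)=180 <-- matches target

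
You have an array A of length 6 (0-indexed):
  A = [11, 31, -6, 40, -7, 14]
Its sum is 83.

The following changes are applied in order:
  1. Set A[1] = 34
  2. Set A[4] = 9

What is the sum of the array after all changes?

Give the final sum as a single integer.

Answer: 102

Derivation:
Initial sum: 83
Change 1: A[1] 31 -> 34, delta = 3, sum = 86
Change 2: A[4] -7 -> 9, delta = 16, sum = 102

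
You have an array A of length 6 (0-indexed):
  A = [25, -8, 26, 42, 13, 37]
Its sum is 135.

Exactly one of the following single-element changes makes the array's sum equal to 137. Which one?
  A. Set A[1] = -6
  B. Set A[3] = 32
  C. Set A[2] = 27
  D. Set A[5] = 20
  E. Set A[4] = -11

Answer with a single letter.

Answer: A

Derivation:
Option A: A[1] -8->-6, delta=2, new_sum=135+(2)=137 <-- matches target
Option B: A[3] 42->32, delta=-10, new_sum=135+(-10)=125
Option C: A[2] 26->27, delta=1, new_sum=135+(1)=136
Option D: A[5] 37->20, delta=-17, new_sum=135+(-17)=118
Option E: A[4] 13->-11, delta=-24, new_sum=135+(-24)=111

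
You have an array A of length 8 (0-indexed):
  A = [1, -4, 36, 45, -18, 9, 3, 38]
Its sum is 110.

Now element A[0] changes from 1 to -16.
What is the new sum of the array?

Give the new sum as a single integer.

Answer: 93

Derivation:
Old value at index 0: 1
New value at index 0: -16
Delta = -16 - 1 = -17
New sum = old_sum + delta = 110 + (-17) = 93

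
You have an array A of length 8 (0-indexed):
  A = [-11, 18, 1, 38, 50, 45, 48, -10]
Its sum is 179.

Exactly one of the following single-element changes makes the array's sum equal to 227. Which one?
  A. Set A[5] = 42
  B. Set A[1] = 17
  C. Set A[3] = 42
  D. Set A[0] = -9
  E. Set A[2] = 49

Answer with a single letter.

Option A: A[5] 45->42, delta=-3, new_sum=179+(-3)=176
Option B: A[1] 18->17, delta=-1, new_sum=179+(-1)=178
Option C: A[3] 38->42, delta=4, new_sum=179+(4)=183
Option D: A[0] -11->-9, delta=2, new_sum=179+(2)=181
Option E: A[2] 1->49, delta=48, new_sum=179+(48)=227 <-- matches target

Answer: E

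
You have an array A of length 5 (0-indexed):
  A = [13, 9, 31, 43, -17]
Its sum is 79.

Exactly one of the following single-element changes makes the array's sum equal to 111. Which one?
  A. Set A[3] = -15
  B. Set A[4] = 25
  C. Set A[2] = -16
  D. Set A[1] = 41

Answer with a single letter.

Answer: D

Derivation:
Option A: A[3] 43->-15, delta=-58, new_sum=79+(-58)=21
Option B: A[4] -17->25, delta=42, new_sum=79+(42)=121
Option C: A[2] 31->-16, delta=-47, new_sum=79+(-47)=32
Option D: A[1] 9->41, delta=32, new_sum=79+(32)=111 <-- matches target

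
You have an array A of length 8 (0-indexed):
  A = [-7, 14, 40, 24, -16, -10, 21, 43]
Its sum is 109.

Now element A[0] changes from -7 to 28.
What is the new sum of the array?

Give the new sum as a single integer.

Old value at index 0: -7
New value at index 0: 28
Delta = 28 - -7 = 35
New sum = old_sum + delta = 109 + (35) = 144

Answer: 144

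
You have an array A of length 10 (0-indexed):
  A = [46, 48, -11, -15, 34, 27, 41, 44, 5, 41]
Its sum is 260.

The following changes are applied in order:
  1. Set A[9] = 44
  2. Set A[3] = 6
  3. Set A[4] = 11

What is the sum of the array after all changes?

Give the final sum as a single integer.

Initial sum: 260
Change 1: A[9] 41 -> 44, delta = 3, sum = 263
Change 2: A[3] -15 -> 6, delta = 21, sum = 284
Change 3: A[4] 34 -> 11, delta = -23, sum = 261

Answer: 261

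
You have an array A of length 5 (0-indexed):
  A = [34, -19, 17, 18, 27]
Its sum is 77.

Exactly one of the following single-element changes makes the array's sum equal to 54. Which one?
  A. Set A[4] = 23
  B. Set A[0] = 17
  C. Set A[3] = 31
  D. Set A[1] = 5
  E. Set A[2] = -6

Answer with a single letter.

Option A: A[4] 27->23, delta=-4, new_sum=77+(-4)=73
Option B: A[0] 34->17, delta=-17, new_sum=77+(-17)=60
Option C: A[3] 18->31, delta=13, new_sum=77+(13)=90
Option D: A[1] -19->5, delta=24, new_sum=77+(24)=101
Option E: A[2] 17->-6, delta=-23, new_sum=77+(-23)=54 <-- matches target

Answer: E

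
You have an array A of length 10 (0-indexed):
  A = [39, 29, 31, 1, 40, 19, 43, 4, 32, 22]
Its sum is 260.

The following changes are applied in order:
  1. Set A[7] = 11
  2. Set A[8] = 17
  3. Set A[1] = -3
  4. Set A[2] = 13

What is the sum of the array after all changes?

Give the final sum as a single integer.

Answer: 202

Derivation:
Initial sum: 260
Change 1: A[7] 4 -> 11, delta = 7, sum = 267
Change 2: A[8] 32 -> 17, delta = -15, sum = 252
Change 3: A[1] 29 -> -3, delta = -32, sum = 220
Change 4: A[2] 31 -> 13, delta = -18, sum = 202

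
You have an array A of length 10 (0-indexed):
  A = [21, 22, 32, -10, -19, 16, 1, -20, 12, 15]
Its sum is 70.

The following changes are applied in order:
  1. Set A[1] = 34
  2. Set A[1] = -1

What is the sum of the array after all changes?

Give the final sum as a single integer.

Initial sum: 70
Change 1: A[1] 22 -> 34, delta = 12, sum = 82
Change 2: A[1] 34 -> -1, delta = -35, sum = 47

Answer: 47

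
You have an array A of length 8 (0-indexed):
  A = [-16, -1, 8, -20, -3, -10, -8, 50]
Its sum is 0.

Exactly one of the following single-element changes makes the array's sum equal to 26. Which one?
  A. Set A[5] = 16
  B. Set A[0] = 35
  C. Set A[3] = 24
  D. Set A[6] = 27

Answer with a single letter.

Answer: A

Derivation:
Option A: A[5] -10->16, delta=26, new_sum=0+(26)=26 <-- matches target
Option B: A[0] -16->35, delta=51, new_sum=0+(51)=51
Option C: A[3] -20->24, delta=44, new_sum=0+(44)=44
Option D: A[6] -8->27, delta=35, new_sum=0+(35)=35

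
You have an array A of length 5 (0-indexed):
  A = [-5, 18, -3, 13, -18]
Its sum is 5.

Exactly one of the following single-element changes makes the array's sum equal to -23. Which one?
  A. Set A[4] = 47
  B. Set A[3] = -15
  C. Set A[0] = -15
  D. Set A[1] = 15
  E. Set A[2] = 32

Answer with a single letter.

Answer: B

Derivation:
Option A: A[4] -18->47, delta=65, new_sum=5+(65)=70
Option B: A[3] 13->-15, delta=-28, new_sum=5+(-28)=-23 <-- matches target
Option C: A[0] -5->-15, delta=-10, new_sum=5+(-10)=-5
Option D: A[1] 18->15, delta=-3, new_sum=5+(-3)=2
Option E: A[2] -3->32, delta=35, new_sum=5+(35)=40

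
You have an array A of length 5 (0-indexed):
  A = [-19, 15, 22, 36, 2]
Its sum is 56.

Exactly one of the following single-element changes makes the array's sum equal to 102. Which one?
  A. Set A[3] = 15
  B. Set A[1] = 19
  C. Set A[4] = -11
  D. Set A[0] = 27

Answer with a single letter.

Option A: A[3] 36->15, delta=-21, new_sum=56+(-21)=35
Option B: A[1] 15->19, delta=4, new_sum=56+(4)=60
Option C: A[4] 2->-11, delta=-13, new_sum=56+(-13)=43
Option D: A[0] -19->27, delta=46, new_sum=56+(46)=102 <-- matches target

Answer: D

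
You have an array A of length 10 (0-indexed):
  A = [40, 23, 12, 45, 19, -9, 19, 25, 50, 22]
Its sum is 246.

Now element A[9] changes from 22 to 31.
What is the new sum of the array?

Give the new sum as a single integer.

Answer: 255

Derivation:
Old value at index 9: 22
New value at index 9: 31
Delta = 31 - 22 = 9
New sum = old_sum + delta = 246 + (9) = 255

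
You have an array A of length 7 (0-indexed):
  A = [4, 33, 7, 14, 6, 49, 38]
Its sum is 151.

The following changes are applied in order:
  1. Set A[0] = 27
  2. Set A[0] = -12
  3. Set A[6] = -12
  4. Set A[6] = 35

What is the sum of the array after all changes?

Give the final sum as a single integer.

Answer: 132

Derivation:
Initial sum: 151
Change 1: A[0] 4 -> 27, delta = 23, sum = 174
Change 2: A[0] 27 -> -12, delta = -39, sum = 135
Change 3: A[6] 38 -> -12, delta = -50, sum = 85
Change 4: A[6] -12 -> 35, delta = 47, sum = 132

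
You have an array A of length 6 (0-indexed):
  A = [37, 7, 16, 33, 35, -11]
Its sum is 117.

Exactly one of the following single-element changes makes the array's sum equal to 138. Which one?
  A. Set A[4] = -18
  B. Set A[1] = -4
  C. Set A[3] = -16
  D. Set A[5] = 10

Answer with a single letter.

Answer: D

Derivation:
Option A: A[4] 35->-18, delta=-53, new_sum=117+(-53)=64
Option B: A[1] 7->-4, delta=-11, new_sum=117+(-11)=106
Option C: A[3] 33->-16, delta=-49, new_sum=117+(-49)=68
Option D: A[5] -11->10, delta=21, new_sum=117+(21)=138 <-- matches target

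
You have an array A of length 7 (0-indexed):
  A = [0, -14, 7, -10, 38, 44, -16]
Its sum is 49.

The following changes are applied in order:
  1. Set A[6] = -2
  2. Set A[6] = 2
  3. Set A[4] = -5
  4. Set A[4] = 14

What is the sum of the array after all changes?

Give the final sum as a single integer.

Answer: 43

Derivation:
Initial sum: 49
Change 1: A[6] -16 -> -2, delta = 14, sum = 63
Change 2: A[6] -2 -> 2, delta = 4, sum = 67
Change 3: A[4] 38 -> -5, delta = -43, sum = 24
Change 4: A[4] -5 -> 14, delta = 19, sum = 43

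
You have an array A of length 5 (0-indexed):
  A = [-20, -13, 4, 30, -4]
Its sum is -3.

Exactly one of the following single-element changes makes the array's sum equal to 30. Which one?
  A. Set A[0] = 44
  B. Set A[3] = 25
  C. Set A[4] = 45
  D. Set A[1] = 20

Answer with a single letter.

Answer: D

Derivation:
Option A: A[0] -20->44, delta=64, new_sum=-3+(64)=61
Option B: A[3] 30->25, delta=-5, new_sum=-3+(-5)=-8
Option C: A[4] -4->45, delta=49, new_sum=-3+(49)=46
Option D: A[1] -13->20, delta=33, new_sum=-3+(33)=30 <-- matches target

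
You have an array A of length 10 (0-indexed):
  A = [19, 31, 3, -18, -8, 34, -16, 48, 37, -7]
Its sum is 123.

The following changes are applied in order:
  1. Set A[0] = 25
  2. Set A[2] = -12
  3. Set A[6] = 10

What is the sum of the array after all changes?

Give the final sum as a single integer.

Initial sum: 123
Change 1: A[0] 19 -> 25, delta = 6, sum = 129
Change 2: A[2] 3 -> -12, delta = -15, sum = 114
Change 3: A[6] -16 -> 10, delta = 26, sum = 140

Answer: 140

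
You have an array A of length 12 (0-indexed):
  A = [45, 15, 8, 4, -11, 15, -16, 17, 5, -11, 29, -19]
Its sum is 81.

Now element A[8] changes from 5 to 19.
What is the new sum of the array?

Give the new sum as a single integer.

Answer: 95

Derivation:
Old value at index 8: 5
New value at index 8: 19
Delta = 19 - 5 = 14
New sum = old_sum + delta = 81 + (14) = 95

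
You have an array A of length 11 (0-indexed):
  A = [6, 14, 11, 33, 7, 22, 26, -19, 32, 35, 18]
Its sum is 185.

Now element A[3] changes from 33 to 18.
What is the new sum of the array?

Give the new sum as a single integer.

Answer: 170

Derivation:
Old value at index 3: 33
New value at index 3: 18
Delta = 18 - 33 = -15
New sum = old_sum + delta = 185 + (-15) = 170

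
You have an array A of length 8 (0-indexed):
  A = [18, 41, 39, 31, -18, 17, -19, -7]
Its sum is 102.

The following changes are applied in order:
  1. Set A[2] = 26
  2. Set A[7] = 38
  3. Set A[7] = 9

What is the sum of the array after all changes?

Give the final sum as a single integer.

Answer: 105

Derivation:
Initial sum: 102
Change 1: A[2] 39 -> 26, delta = -13, sum = 89
Change 2: A[7] -7 -> 38, delta = 45, sum = 134
Change 3: A[7] 38 -> 9, delta = -29, sum = 105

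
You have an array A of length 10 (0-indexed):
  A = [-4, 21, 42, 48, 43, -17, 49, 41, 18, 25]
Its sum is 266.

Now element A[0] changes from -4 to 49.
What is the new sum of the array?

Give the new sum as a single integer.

Answer: 319

Derivation:
Old value at index 0: -4
New value at index 0: 49
Delta = 49 - -4 = 53
New sum = old_sum + delta = 266 + (53) = 319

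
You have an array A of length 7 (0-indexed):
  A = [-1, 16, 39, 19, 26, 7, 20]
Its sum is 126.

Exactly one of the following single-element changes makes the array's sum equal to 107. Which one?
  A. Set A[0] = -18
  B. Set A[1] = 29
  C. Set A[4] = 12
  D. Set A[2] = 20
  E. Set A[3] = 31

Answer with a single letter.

Answer: D

Derivation:
Option A: A[0] -1->-18, delta=-17, new_sum=126+(-17)=109
Option B: A[1] 16->29, delta=13, new_sum=126+(13)=139
Option C: A[4] 26->12, delta=-14, new_sum=126+(-14)=112
Option D: A[2] 39->20, delta=-19, new_sum=126+(-19)=107 <-- matches target
Option E: A[3] 19->31, delta=12, new_sum=126+(12)=138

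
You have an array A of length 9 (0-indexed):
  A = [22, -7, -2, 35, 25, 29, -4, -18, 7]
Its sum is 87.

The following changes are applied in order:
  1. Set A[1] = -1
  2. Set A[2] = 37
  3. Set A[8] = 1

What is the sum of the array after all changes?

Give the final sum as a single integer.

Initial sum: 87
Change 1: A[1] -7 -> -1, delta = 6, sum = 93
Change 2: A[2] -2 -> 37, delta = 39, sum = 132
Change 3: A[8] 7 -> 1, delta = -6, sum = 126

Answer: 126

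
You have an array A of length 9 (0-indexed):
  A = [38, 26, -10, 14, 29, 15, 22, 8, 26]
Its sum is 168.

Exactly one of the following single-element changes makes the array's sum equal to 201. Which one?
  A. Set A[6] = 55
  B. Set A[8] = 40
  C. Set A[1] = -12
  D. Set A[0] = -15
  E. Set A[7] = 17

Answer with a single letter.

Option A: A[6] 22->55, delta=33, new_sum=168+(33)=201 <-- matches target
Option B: A[8] 26->40, delta=14, new_sum=168+(14)=182
Option C: A[1] 26->-12, delta=-38, new_sum=168+(-38)=130
Option D: A[0] 38->-15, delta=-53, new_sum=168+(-53)=115
Option E: A[7] 8->17, delta=9, new_sum=168+(9)=177

Answer: A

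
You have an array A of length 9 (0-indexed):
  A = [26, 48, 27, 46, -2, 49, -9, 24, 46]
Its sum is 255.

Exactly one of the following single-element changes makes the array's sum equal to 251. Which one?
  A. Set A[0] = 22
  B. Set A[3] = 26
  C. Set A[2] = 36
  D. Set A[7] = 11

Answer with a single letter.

Option A: A[0] 26->22, delta=-4, new_sum=255+(-4)=251 <-- matches target
Option B: A[3] 46->26, delta=-20, new_sum=255+(-20)=235
Option C: A[2] 27->36, delta=9, new_sum=255+(9)=264
Option D: A[7] 24->11, delta=-13, new_sum=255+(-13)=242

Answer: A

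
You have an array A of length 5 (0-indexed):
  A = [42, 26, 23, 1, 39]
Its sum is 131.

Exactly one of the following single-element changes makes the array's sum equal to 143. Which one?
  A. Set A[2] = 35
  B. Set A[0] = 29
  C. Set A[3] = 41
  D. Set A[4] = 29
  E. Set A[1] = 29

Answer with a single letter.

Option A: A[2] 23->35, delta=12, new_sum=131+(12)=143 <-- matches target
Option B: A[0] 42->29, delta=-13, new_sum=131+(-13)=118
Option C: A[3] 1->41, delta=40, new_sum=131+(40)=171
Option D: A[4] 39->29, delta=-10, new_sum=131+(-10)=121
Option E: A[1] 26->29, delta=3, new_sum=131+(3)=134

Answer: A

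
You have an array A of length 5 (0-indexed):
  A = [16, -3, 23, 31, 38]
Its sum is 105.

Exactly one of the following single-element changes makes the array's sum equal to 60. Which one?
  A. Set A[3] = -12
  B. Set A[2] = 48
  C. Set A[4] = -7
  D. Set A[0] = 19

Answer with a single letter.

Answer: C

Derivation:
Option A: A[3] 31->-12, delta=-43, new_sum=105+(-43)=62
Option B: A[2] 23->48, delta=25, new_sum=105+(25)=130
Option C: A[4] 38->-7, delta=-45, new_sum=105+(-45)=60 <-- matches target
Option D: A[0] 16->19, delta=3, new_sum=105+(3)=108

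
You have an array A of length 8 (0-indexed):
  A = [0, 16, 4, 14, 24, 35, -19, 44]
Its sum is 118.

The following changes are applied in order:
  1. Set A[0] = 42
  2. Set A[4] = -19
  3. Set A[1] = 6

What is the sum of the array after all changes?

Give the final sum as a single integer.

Initial sum: 118
Change 1: A[0] 0 -> 42, delta = 42, sum = 160
Change 2: A[4] 24 -> -19, delta = -43, sum = 117
Change 3: A[1] 16 -> 6, delta = -10, sum = 107

Answer: 107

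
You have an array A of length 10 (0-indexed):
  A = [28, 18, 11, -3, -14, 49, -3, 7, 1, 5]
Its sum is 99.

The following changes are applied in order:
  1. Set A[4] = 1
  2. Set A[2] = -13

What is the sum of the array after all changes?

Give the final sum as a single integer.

Initial sum: 99
Change 1: A[4] -14 -> 1, delta = 15, sum = 114
Change 2: A[2] 11 -> -13, delta = -24, sum = 90

Answer: 90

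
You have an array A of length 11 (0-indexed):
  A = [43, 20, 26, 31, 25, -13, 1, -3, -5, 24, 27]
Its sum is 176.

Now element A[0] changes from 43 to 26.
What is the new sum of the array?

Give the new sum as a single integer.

Old value at index 0: 43
New value at index 0: 26
Delta = 26 - 43 = -17
New sum = old_sum + delta = 176 + (-17) = 159

Answer: 159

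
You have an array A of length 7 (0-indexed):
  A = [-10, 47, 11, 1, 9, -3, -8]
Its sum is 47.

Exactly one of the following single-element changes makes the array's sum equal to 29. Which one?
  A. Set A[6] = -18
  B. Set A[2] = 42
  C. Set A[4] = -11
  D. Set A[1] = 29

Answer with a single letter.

Answer: D

Derivation:
Option A: A[6] -8->-18, delta=-10, new_sum=47+(-10)=37
Option B: A[2] 11->42, delta=31, new_sum=47+(31)=78
Option C: A[4] 9->-11, delta=-20, new_sum=47+(-20)=27
Option D: A[1] 47->29, delta=-18, new_sum=47+(-18)=29 <-- matches target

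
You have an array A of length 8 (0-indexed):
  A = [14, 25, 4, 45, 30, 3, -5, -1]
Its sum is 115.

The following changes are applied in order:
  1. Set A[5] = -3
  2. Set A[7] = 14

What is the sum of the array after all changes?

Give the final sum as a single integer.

Initial sum: 115
Change 1: A[5] 3 -> -3, delta = -6, sum = 109
Change 2: A[7] -1 -> 14, delta = 15, sum = 124

Answer: 124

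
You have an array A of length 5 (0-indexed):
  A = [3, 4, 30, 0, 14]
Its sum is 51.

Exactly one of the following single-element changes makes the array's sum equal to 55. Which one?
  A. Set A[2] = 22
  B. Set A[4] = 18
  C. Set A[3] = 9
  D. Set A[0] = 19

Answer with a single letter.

Option A: A[2] 30->22, delta=-8, new_sum=51+(-8)=43
Option B: A[4] 14->18, delta=4, new_sum=51+(4)=55 <-- matches target
Option C: A[3] 0->9, delta=9, new_sum=51+(9)=60
Option D: A[0] 3->19, delta=16, new_sum=51+(16)=67

Answer: B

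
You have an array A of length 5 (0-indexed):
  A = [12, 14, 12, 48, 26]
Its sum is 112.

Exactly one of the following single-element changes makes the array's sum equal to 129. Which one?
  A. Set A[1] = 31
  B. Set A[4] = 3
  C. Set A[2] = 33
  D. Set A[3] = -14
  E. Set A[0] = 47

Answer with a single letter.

Answer: A

Derivation:
Option A: A[1] 14->31, delta=17, new_sum=112+(17)=129 <-- matches target
Option B: A[4] 26->3, delta=-23, new_sum=112+(-23)=89
Option C: A[2] 12->33, delta=21, new_sum=112+(21)=133
Option D: A[3] 48->-14, delta=-62, new_sum=112+(-62)=50
Option E: A[0] 12->47, delta=35, new_sum=112+(35)=147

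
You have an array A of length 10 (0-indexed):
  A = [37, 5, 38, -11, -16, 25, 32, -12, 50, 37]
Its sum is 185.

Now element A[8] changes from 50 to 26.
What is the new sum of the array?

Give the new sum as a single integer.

Old value at index 8: 50
New value at index 8: 26
Delta = 26 - 50 = -24
New sum = old_sum + delta = 185 + (-24) = 161

Answer: 161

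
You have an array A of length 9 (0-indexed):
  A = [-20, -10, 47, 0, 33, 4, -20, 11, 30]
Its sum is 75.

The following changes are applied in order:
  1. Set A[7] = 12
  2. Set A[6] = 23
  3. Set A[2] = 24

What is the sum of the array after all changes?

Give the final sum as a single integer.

Answer: 96

Derivation:
Initial sum: 75
Change 1: A[7] 11 -> 12, delta = 1, sum = 76
Change 2: A[6] -20 -> 23, delta = 43, sum = 119
Change 3: A[2] 47 -> 24, delta = -23, sum = 96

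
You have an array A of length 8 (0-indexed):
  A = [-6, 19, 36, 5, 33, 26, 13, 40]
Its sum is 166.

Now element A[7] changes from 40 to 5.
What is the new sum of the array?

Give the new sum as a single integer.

Old value at index 7: 40
New value at index 7: 5
Delta = 5 - 40 = -35
New sum = old_sum + delta = 166 + (-35) = 131

Answer: 131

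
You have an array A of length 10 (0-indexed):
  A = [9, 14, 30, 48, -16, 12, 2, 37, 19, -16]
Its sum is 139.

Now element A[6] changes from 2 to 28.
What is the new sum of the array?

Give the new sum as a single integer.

Answer: 165

Derivation:
Old value at index 6: 2
New value at index 6: 28
Delta = 28 - 2 = 26
New sum = old_sum + delta = 139 + (26) = 165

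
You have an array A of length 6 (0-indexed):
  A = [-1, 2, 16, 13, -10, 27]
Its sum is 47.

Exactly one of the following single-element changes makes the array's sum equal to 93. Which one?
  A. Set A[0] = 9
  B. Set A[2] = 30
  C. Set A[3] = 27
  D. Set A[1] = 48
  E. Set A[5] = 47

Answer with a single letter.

Answer: D

Derivation:
Option A: A[0] -1->9, delta=10, new_sum=47+(10)=57
Option B: A[2] 16->30, delta=14, new_sum=47+(14)=61
Option C: A[3] 13->27, delta=14, new_sum=47+(14)=61
Option D: A[1] 2->48, delta=46, new_sum=47+(46)=93 <-- matches target
Option E: A[5] 27->47, delta=20, new_sum=47+(20)=67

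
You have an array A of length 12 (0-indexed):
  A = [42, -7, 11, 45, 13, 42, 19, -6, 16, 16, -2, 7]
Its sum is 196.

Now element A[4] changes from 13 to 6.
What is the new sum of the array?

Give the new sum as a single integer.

Old value at index 4: 13
New value at index 4: 6
Delta = 6 - 13 = -7
New sum = old_sum + delta = 196 + (-7) = 189

Answer: 189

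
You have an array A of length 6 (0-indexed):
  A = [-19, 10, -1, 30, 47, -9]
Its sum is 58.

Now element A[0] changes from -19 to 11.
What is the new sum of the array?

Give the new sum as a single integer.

Answer: 88

Derivation:
Old value at index 0: -19
New value at index 0: 11
Delta = 11 - -19 = 30
New sum = old_sum + delta = 58 + (30) = 88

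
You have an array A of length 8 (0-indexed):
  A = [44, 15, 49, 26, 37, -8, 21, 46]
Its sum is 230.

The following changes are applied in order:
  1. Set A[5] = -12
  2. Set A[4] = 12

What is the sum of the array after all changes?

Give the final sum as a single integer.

Answer: 201

Derivation:
Initial sum: 230
Change 1: A[5] -8 -> -12, delta = -4, sum = 226
Change 2: A[4] 37 -> 12, delta = -25, sum = 201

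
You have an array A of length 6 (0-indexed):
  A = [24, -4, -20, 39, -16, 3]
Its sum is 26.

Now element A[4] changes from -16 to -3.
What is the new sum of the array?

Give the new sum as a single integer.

Answer: 39

Derivation:
Old value at index 4: -16
New value at index 4: -3
Delta = -3 - -16 = 13
New sum = old_sum + delta = 26 + (13) = 39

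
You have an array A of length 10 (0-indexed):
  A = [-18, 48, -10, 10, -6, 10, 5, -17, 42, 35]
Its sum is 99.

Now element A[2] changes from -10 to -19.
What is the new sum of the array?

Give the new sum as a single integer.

Answer: 90

Derivation:
Old value at index 2: -10
New value at index 2: -19
Delta = -19 - -10 = -9
New sum = old_sum + delta = 99 + (-9) = 90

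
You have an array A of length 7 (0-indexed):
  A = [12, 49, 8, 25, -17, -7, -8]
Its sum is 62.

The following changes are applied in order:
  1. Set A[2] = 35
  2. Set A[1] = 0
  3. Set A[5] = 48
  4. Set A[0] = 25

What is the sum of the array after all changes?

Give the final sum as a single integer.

Initial sum: 62
Change 1: A[2] 8 -> 35, delta = 27, sum = 89
Change 2: A[1] 49 -> 0, delta = -49, sum = 40
Change 3: A[5] -7 -> 48, delta = 55, sum = 95
Change 4: A[0] 12 -> 25, delta = 13, sum = 108

Answer: 108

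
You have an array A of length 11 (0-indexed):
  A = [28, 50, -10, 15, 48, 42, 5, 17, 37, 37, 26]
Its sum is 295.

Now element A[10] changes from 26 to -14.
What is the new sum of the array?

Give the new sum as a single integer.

Answer: 255

Derivation:
Old value at index 10: 26
New value at index 10: -14
Delta = -14 - 26 = -40
New sum = old_sum + delta = 295 + (-40) = 255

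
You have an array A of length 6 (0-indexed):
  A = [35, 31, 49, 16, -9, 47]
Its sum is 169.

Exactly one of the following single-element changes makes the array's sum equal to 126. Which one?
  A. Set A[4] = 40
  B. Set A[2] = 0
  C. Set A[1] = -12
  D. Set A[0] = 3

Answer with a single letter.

Option A: A[4] -9->40, delta=49, new_sum=169+(49)=218
Option B: A[2] 49->0, delta=-49, new_sum=169+(-49)=120
Option C: A[1] 31->-12, delta=-43, new_sum=169+(-43)=126 <-- matches target
Option D: A[0] 35->3, delta=-32, new_sum=169+(-32)=137

Answer: C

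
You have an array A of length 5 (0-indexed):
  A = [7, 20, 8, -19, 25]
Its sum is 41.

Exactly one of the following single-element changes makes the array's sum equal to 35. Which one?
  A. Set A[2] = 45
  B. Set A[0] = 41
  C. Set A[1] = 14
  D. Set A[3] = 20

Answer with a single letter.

Option A: A[2] 8->45, delta=37, new_sum=41+(37)=78
Option B: A[0] 7->41, delta=34, new_sum=41+(34)=75
Option C: A[1] 20->14, delta=-6, new_sum=41+(-6)=35 <-- matches target
Option D: A[3] -19->20, delta=39, new_sum=41+(39)=80

Answer: C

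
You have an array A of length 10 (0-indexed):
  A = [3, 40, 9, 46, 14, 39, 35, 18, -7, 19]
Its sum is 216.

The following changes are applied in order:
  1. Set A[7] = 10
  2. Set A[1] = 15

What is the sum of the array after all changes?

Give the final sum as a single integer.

Answer: 183

Derivation:
Initial sum: 216
Change 1: A[7] 18 -> 10, delta = -8, sum = 208
Change 2: A[1] 40 -> 15, delta = -25, sum = 183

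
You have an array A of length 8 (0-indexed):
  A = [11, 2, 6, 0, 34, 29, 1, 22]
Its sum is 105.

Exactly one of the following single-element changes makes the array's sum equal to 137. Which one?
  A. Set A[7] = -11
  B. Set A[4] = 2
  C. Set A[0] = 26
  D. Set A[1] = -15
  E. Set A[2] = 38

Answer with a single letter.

Answer: E

Derivation:
Option A: A[7] 22->-11, delta=-33, new_sum=105+(-33)=72
Option B: A[4] 34->2, delta=-32, new_sum=105+(-32)=73
Option C: A[0] 11->26, delta=15, new_sum=105+(15)=120
Option D: A[1] 2->-15, delta=-17, new_sum=105+(-17)=88
Option E: A[2] 6->38, delta=32, new_sum=105+(32)=137 <-- matches target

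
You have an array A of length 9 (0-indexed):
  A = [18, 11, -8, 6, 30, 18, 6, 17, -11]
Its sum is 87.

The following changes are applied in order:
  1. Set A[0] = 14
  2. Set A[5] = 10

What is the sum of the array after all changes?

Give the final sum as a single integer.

Answer: 75

Derivation:
Initial sum: 87
Change 1: A[0] 18 -> 14, delta = -4, sum = 83
Change 2: A[5] 18 -> 10, delta = -8, sum = 75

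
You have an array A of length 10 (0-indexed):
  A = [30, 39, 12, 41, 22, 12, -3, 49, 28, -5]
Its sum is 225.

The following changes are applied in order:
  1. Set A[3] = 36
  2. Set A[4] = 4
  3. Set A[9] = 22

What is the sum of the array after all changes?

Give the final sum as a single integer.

Initial sum: 225
Change 1: A[3] 41 -> 36, delta = -5, sum = 220
Change 2: A[4] 22 -> 4, delta = -18, sum = 202
Change 3: A[9] -5 -> 22, delta = 27, sum = 229

Answer: 229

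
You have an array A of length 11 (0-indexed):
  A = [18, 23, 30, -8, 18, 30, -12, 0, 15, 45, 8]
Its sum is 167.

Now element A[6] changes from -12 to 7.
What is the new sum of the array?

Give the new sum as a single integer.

Answer: 186

Derivation:
Old value at index 6: -12
New value at index 6: 7
Delta = 7 - -12 = 19
New sum = old_sum + delta = 167 + (19) = 186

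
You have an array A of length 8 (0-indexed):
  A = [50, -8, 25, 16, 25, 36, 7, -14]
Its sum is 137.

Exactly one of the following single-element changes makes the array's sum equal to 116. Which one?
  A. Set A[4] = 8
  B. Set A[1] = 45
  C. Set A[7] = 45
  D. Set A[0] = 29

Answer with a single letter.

Option A: A[4] 25->8, delta=-17, new_sum=137+(-17)=120
Option B: A[1] -8->45, delta=53, new_sum=137+(53)=190
Option C: A[7] -14->45, delta=59, new_sum=137+(59)=196
Option D: A[0] 50->29, delta=-21, new_sum=137+(-21)=116 <-- matches target

Answer: D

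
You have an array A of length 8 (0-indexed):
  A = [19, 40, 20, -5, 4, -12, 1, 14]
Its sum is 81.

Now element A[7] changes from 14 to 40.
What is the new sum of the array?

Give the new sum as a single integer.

Old value at index 7: 14
New value at index 7: 40
Delta = 40 - 14 = 26
New sum = old_sum + delta = 81 + (26) = 107

Answer: 107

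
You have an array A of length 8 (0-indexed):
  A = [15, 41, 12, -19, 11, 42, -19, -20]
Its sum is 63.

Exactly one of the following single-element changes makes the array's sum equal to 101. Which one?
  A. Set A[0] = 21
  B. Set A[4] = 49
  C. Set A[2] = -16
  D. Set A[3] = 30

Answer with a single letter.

Option A: A[0] 15->21, delta=6, new_sum=63+(6)=69
Option B: A[4] 11->49, delta=38, new_sum=63+(38)=101 <-- matches target
Option C: A[2] 12->-16, delta=-28, new_sum=63+(-28)=35
Option D: A[3] -19->30, delta=49, new_sum=63+(49)=112

Answer: B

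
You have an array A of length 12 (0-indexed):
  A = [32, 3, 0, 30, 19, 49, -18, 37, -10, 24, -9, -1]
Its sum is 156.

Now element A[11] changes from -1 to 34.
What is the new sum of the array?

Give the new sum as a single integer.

Answer: 191

Derivation:
Old value at index 11: -1
New value at index 11: 34
Delta = 34 - -1 = 35
New sum = old_sum + delta = 156 + (35) = 191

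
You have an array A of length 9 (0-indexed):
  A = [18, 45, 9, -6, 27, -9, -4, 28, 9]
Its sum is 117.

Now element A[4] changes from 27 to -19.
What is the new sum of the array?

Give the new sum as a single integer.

Old value at index 4: 27
New value at index 4: -19
Delta = -19 - 27 = -46
New sum = old_sum + delta = 117 + (-46) = 71

Answer: 71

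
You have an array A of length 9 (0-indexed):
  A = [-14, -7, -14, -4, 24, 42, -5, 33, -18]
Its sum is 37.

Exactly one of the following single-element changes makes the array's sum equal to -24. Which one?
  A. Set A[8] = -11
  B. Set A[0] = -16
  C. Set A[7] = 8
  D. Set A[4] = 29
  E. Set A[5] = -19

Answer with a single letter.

Option A: A[8] -18->-11, delta=7, new_sum=37+(7)=44
Option B: A[0] -14->-16, delta=-2, new_sum=37+(-2)=35
Option C: A[7] 33->8, delta=-25, new_sum=37+(-25)=12
Option D: A[4] 24->29, delta=5, new_sum=37+(5)=42
Option E: A[5] 42->-19, delta=-61, new_sum=37+(-61)=-24 <-- matches target

Answer: E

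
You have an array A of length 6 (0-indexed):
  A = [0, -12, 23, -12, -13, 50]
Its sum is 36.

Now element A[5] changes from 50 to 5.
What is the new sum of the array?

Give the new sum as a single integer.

Old value at index 5: 50
New value at index 5: 5
Delta = 5 - 50 = -45
New sum = old_sum + delta = 36 + (-45) = -9

Answer: -9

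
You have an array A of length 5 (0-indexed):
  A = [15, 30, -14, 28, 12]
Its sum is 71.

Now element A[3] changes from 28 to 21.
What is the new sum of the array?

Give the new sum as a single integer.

Old value at index 3: 28
New value at index 3: 21
Delta = 21 - 28 = -7
New sum = old_sum + delta = 71 + (-7) = 64

Answer: 64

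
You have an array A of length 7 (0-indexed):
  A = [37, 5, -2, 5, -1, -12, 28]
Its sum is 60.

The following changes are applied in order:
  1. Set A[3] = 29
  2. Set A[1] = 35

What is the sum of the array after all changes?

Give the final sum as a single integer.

Answer: 114

Derivation:
Initial sum: 60
Change 1: A[3] 5 -> 29, delta = 24, sum = 84
Change 2: A[1] 5 -> 35, delta = 30, sum = 114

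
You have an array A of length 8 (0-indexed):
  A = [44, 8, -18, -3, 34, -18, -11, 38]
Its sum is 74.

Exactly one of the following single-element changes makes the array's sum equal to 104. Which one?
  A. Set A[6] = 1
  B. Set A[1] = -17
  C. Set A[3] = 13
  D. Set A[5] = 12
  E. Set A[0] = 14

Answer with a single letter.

Option A: A[6] -11->1, delta=12, new_sum=74+(12)=86
Option B: A[1] 8->-17, delta=-25, new_sum=74+(-25)=49
Option C: A[3] -3->13, delta=16, new_sum=74+(16)=90
Option D: A[5] -18->12, delta=30, new_sum=74+(30)=104 <-- matches target
Option E: A[0] 44->14, delta=-30, new_sum=74+(-30)=44

Answer: D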